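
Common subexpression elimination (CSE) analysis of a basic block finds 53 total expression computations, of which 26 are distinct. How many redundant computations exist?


CSE count = total expressions - unique expressions
= 53 - 26 = 27

27


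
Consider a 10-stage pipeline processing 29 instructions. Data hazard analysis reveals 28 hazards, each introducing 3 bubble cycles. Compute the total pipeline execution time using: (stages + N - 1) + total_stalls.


Base cycles = 10 + 29 - 1 = 38
Total stalls = 28 * 3 = 84
Total = 38 + 84 = 122

122


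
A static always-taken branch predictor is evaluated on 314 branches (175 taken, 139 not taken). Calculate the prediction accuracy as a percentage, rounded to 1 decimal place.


Predictor: always-taken
Correct predictions = 175
Accuracy = 175 / 314 * 100 = 55.7%

55.7


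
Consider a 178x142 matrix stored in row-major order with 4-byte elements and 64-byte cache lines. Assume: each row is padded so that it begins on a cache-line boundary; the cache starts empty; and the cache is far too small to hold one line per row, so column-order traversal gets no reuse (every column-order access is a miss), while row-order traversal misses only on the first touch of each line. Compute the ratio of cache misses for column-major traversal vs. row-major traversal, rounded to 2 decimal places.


Each row occupies 142 * 4 = 568 bytes and starts on a line boundary, so it spans ceil(568 / 64) = 9 cache lines.
Row-major traversal misses (one per line touched): 178 * ceil(142 * 4 / 64) = 1602
Column-major traversal misses (no reuse, every access misses): 178 * 142 = 25276
Ratio = 25276 / 1602 = 15.78

15.78


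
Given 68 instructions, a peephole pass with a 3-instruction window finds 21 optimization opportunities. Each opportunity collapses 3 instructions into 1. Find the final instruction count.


Each match removes 2 instructions.
Total removed = 21 * 2 = 42
Remaining = 68 - 42 = 26

26


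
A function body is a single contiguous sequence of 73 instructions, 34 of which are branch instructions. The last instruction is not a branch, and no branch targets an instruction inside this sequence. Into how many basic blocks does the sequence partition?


With no in-sequence branch targets, the leaders are the first instruction plus the instruction after each branch.
Number of basic blocks = branches + 1
= 34 + 1 = 35

35


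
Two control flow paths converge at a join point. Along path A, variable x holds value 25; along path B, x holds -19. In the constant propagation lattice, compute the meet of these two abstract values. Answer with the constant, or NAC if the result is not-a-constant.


Meet operation: if both paths give the same constant, result is that constant; if they differ, result is NAC (not-a-constant).
Path A: 25, Path B: -19 -> differ
Result: not-a-constant -> NAC

NAC


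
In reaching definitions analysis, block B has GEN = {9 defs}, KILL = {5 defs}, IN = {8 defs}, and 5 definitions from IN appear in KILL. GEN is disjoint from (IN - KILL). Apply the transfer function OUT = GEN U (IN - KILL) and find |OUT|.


IN - KILL: 8 - 5 = 3 surviving definitions
OUT = GEN + surviving = 9 + 3 = 12

12


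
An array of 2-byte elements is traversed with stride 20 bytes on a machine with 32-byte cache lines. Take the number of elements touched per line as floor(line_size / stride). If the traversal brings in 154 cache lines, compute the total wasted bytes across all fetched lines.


Elements per line = floor(32 / 20) = 1
Bytes used per line = 1 * 2 = 2
Wasted per line = 32 - 2 = 30
Total wasted = 30 * 154 = 4620

4620


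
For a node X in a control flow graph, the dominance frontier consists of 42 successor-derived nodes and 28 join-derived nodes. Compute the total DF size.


DF(X) = direct successor contributions + join point contributions
= 42 + 28 = 70

70


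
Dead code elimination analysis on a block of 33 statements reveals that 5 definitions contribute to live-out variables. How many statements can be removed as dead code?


Dead code = total statements - live definitions
= 33 - 5 = 28

28


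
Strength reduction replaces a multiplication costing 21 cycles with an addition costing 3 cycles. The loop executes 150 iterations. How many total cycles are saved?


Per-iteration saving = 21 - 3 = 18
Total saved = 150 * 18 = 2700

2700


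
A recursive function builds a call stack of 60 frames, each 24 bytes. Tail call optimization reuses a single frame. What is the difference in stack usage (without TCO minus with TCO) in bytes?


Without TCO: 60 * 24 = 1440 bytes
With TCO: reuse 1 frame = 24 bytes
Savings = 1440 - 24 = 1416

1416


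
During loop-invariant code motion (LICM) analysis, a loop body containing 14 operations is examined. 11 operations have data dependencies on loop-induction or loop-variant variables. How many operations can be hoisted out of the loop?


Invariant candidates = total - loop-dependent
= 14 - 11 = 3

3


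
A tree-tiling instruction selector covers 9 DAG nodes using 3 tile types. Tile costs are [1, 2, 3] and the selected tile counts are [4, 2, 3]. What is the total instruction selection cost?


Total cost = sum(count_i * cost_i)
= 4*1 + 2*2 + 3*3
= 17

17


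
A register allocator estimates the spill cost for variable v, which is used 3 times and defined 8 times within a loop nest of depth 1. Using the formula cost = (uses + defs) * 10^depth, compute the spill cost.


uses + defs = 3 + 8 = 11
10^1 = 10
Spill cost = 11 * 10 = 110

110


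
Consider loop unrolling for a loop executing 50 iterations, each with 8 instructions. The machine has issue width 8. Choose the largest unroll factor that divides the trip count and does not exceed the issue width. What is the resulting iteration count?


Largest divisor of 50 <= 8 is 5
New iterations = 50 / 5 = 10

10


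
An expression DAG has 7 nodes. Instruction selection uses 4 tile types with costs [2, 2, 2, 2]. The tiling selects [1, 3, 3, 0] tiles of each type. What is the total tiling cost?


Total cost = sum(count_i * cost_i)
= 1*2 + 3*2 + 3*2 + 0*2
= 14

14


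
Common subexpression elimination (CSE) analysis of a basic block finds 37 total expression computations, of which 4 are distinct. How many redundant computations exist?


CSE count = total expressions - unique expressions
= 37 - 4 = 33

33


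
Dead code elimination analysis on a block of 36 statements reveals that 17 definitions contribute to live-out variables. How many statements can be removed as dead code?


Dead code = total statements - live definitions
= 36 - 17 = 19

19


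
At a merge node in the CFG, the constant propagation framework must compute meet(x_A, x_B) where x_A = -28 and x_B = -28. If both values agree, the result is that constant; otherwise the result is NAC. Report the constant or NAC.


Meet operation: if both paths give the same constant, result is that constant; if they differ, result is NAC (not-a-constant).
Path A: -28, Path B: -28 -> equal
Result: constant -> -28

-28


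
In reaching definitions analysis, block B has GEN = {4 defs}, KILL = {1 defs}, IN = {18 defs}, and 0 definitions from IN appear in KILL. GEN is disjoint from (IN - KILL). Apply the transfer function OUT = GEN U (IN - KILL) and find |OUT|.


IN - KILL: 18 - 0 = 18 surviving definitions
OUT = GEN + surviving = 4 + 18 = 22

22


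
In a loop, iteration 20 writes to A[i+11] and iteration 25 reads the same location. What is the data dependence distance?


Distance = read iteration - write iteration
= 25 - 20 = 5

5


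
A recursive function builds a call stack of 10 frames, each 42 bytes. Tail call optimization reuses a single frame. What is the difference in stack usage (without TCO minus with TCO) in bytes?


Without TCO: 10 * 42 = 420 bytes
With TCO: reuse 1 frame = 42 bytes
Savings = 420 - 42 = 378

378


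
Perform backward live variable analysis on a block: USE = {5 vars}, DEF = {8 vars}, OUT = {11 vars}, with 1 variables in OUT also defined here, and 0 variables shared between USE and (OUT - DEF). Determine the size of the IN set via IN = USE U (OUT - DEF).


OUT - DEF: 11 - 1 = 10
|IN| = |USE| + |OUT - DEF| - |USE ∩ (OUT - DEF)| = 5 + 10 - 0 = 15

15


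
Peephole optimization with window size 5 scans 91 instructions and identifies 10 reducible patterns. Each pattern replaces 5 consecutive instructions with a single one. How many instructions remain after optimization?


Each match removes 4 instructions.
Total removed = 10 * 4 = 40
Remaining = 91 - 40 = 51

51


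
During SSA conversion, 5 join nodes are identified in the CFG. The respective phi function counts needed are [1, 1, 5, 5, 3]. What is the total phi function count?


Total phi functions = sum of phi functions at each join node
= 1 + 1 + 5 + 5 + 3 = 15

15


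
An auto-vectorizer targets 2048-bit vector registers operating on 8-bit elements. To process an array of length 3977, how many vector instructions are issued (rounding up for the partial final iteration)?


Width = 2048 / 8 = 256 elements per vector op
Iterations = ceil(3977 / 256) = 16

16


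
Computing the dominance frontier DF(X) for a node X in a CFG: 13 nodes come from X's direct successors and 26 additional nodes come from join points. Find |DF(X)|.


DF(X) = direct successor contributions + join point contributions
= 13 + 26 = 39

39


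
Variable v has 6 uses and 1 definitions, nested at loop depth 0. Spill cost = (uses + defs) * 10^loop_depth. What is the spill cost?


uses + defs = 6 + 1 = 7
10^0 = 1
Spill cost = 7 * 1 = 7

7


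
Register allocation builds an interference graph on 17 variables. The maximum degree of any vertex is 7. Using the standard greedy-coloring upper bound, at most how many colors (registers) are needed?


Greedy coloring never needs more than (max_degree + 1) colors: when coloring a vertex, at most max_degree neighbors are already colored.
Upper bound = 7 + 1 = 8

8


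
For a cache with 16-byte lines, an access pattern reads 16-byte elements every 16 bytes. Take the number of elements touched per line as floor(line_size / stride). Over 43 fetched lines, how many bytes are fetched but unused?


Elements per line = floor(16 / 16) = 1
Bytes used per line = 1 * 16 = 16
Wasted per line = 16 - 16 = 0
Total wasted = 0 * 43 = 0

0


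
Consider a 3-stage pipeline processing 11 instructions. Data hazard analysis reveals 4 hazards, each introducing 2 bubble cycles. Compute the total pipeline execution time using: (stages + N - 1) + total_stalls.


Base cycles = 3 + 11 - 1 = 13
Total stalls = 4 * 2 = 8
Total = 13 + 8 = 21

21


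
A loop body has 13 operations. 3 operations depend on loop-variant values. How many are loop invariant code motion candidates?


Invariant candidates = total - loop-dependent
= 13 - 3 = 10

10


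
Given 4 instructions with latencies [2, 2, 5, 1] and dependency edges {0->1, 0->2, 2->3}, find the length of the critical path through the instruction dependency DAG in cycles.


Compute longest path through dependency graph: dist(Ik) = max over predecessors of dist + latency(Ik).
dist(I0) = latency 2 = 2
dist(I1) = dist(I0) + 2 = 2 + 2 = 4
dist(I2) = dist(I0) + 5 = 2 + 5 = 7
dist(I3) = dist(I2) + 1 = 7 + 1 = 8
Critical path = max dist = 8

8


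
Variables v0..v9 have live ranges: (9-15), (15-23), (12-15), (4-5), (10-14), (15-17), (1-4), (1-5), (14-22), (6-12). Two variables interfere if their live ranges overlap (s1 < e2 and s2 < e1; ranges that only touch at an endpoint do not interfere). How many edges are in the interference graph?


Check all pairs for overlapping intervals.
Two intervals (s1,e1) and (s2,e2) overlap if s1 < e2 and s2 < e1.
v0 (9-15) vs v1..v9: overlaps v2, v4, v8, v9 -> 4
v1 (15-23) vs v2..v9: overlaps v5, v8 -> 2
v2 (12-15) vs v3..v9: overlaps v4, v8 -> 2
v3 (4-5) vs v4..v9: overlaps v7 -> 1
v4 (10-14) vs v5..v9: overlaps v9 -> 1
v5 (15-17) vs v6..v9: overlaps v8 -> 1
v6 (1-4) vs v7..v9: overlaps v7 -> 1
v7 (1-5) vs v8..v9: overlaps none -> 0
v8 (14-22) vs v9: overlaps none -> 0
Total overlapping pairs = 4 + 2 + 2 + 1 + 1 + 1 + 1 + 0 + 0 = 12

12


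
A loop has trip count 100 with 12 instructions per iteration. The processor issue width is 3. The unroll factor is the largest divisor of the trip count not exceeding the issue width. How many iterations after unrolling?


Largest divisor of 100 <= 3 is 2
New iterations = 100 / 2 = 50

50


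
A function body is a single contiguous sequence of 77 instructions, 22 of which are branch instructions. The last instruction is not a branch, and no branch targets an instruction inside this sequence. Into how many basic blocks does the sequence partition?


With no in-sequence branch targets, the leaders are the first instruction plus the instruction after each branch.
Number of basic blocks = branches + 1
= 22 + 1 = 23

23


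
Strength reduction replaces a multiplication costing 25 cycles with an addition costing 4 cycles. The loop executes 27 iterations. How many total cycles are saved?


Per-iteration saving = 25 - 4 = 21
Total saved = 27 * 21 = 567

567


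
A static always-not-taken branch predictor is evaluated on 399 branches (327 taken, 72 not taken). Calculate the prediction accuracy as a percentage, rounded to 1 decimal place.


Predictor: always-not-taken
Correct predictions = 72
Accuracy = 72 / 399 * 100 = 18.0%

18.0


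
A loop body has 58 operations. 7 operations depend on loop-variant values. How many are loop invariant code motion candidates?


Invariant candidates = total - loop-dependent
= 58 - 7 = 51

51


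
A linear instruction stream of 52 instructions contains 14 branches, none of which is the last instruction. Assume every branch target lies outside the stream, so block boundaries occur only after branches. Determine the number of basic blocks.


With no in-sequence branch targets, the leaders are the first instruction plus the instruction after each branch.
Number of basic blocks = branches + 1
= 14 + 1 = 15

15


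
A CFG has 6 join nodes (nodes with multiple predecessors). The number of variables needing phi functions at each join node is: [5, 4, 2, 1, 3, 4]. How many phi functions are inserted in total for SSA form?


Total phi functions = sum of phi functions at each join node
= 5 + 4 + 2 + 1 + 3 + 4 = 19

19


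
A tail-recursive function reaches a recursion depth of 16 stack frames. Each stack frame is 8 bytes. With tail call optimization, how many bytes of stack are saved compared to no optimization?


Without TCO: 16 * 8 = 128 bytes
With TCO: reuse 1 frame = 8 bytes
Savings = 128 - 8 = 120

120


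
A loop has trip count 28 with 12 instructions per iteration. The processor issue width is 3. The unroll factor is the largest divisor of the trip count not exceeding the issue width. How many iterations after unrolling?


Largest divisor of 28 <= 3 is 2
New iterations = 28 / 2 = 14

14


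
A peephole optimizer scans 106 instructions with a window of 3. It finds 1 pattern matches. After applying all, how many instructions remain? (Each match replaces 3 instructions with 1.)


Each match removes 2 instructions.
Total removed = 1 * 2 = 2
Remaining = 106 - 2 = 104

104


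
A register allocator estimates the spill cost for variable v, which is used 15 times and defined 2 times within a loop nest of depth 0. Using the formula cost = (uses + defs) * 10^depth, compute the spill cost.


uses + defs = 15 + 2 = 17
10^0 = 1
Spill cost = 17 * 1 = 17

17


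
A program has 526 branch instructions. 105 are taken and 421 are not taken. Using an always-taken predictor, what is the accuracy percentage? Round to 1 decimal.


Predictor: always-taken
Correct predictions = 105
Accuracy = 105 / 526 * 100 = 20.0%

20.0


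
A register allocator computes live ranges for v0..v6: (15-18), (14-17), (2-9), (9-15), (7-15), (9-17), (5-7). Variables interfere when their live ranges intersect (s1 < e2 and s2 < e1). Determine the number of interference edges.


Check all pairs for overlapping intervals.
Two intervals (s1,e1) and (s2,e2) overlap if s1 < e2 and s2 < e1.
v0 (15-18) vs v1..v6: overlaps v1, v5 -> 2
v1 (14-17) vs v2..v6: overlaps v3, v4, v5 -> 3
v2 (2-9) vs v3..v6: overlaps v4, v6 -> 2
v3 (9-15) vs v4..v6: overlaps v4, v5 -> 2
v4 (7-15) vs v5..v6: overlaps v5 -> 1
v5 (9-17) vs v6: overlaps none -> 0
Total overlapping pairs = 2 + 3 + 2 + 2 + 1 + 0 = 10

10


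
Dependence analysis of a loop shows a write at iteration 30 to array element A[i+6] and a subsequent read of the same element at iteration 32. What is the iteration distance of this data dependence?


Distance = read iteration - write iteration
= 32 - 30 = 2

2


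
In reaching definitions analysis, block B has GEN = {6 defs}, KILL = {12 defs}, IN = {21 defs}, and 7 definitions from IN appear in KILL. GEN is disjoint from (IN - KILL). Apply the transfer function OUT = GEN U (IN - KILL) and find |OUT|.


IN - KILL: 21 - 7 = 14 surviving definitions
OUT = GEN + surviving = 6 + 14 = 20

20


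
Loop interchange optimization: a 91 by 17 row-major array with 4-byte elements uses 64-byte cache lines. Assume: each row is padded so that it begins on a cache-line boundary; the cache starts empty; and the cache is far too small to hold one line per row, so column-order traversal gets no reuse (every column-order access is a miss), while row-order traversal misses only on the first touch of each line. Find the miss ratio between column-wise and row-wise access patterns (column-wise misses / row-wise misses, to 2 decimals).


Each row occupies 17 * 4 = 68 bytes and starts on a line boundary, so it spans ceil(68 / 64) = 2 cache lines.
Row-major traversal misses (one per line touched): 91 * ceil(17 * 4 / 64) = 182
Column-major traversal misses (no reuse, every access misses): 91 * 17 = 1547
Ratio = 1547 / 182 = 8.5

8.5


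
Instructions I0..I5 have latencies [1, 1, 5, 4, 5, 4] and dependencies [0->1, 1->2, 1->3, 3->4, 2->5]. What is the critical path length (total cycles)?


Compute longest path through dependency graph: dist(Ik) = max over predecessors of dist + latency(Ik).
dist(I0) = latency 1 = 1
dist(I1) = dist(I0) + 1 = 1 + 1 = 2
dist(I2) = dist(I1) + 5 = 2 + 5 = 7
dist(I3) = dist(I1) + 4 = 2 + 4 = 6
dist(I4) = dist(I3) + 5 = 6 + 5 = 11
dist(I5) = dist(I2) + 4 = 7 + 4 = 11
Critical path = max dist = 11

11


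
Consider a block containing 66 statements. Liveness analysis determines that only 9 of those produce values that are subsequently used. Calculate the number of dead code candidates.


Dead code = total statements - live definitions
= 66 - 9 = 57

57


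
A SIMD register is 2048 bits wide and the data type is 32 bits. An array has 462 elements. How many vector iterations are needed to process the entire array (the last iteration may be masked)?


Width = 2048 / 32 = 64 elements per vector op
Iterations = ceil(462 / 64) = 8

8


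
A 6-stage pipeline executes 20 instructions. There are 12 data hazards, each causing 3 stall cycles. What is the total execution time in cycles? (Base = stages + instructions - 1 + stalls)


Base cycles = 6 + 20 - 1 = 25
Total stalls = 12 * 3 = 36
Total = 25 + 36 = 61

61


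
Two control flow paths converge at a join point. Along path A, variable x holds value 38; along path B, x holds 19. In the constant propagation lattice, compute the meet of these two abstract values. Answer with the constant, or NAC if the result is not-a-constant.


Meet operation: if both paths give the same constant, result is that constant; if they differ, result is NAC (not-a-constant).
Path A: 38, Path B: 19 -> differ
Result: not-a-constant -> NAC

NAC


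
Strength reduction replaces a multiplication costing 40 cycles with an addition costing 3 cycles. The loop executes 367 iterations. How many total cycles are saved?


Per-iteration saving = 40 - 3 = 37
Total saved = 367 * 37 = 13579

13579


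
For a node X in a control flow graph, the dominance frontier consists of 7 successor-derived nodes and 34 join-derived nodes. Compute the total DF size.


DF(X) = direct successor contributions + join point contributions
= 7 + 34 = 41

41


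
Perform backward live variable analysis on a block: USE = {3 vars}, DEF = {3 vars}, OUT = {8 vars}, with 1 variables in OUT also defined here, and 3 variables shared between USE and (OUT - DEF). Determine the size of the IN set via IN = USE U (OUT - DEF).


OUT - DEF: 8 - 1 = 7
|IN| = |USE| + |OUT - DEF| - |USE ∩ (OUT - DEF)| = 3 + 7 - 3 = 7

7


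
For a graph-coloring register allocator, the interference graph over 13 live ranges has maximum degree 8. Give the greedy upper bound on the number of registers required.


Greedy coloring never needs more than (max_degree + 1) colors: when coloring a vertex, at most max_degree neighbors are already colored.
Upper bound = 8 + 1 = 9

9


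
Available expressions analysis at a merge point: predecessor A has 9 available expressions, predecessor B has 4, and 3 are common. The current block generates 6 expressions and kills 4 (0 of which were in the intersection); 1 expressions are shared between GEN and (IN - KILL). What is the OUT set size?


IN = intersection of predecessors = 3
IN - KILL = 3 - 0 = 3
|OUT| = |GEN| + |IN - KILL| - |GEN ∩ (IN - KILL)| = 6 + 3 - 1 = 8

8


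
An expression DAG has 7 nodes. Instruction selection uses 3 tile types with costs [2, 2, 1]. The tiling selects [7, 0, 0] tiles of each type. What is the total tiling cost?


Total cost = sum(count_i * cost_i)
= 7*2 + 0*2 + 0*1
= 14

14


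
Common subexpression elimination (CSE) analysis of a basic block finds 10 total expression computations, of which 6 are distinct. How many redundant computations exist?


CSE count = total expressions - unique expressions
= 10 - 6 = 4

4


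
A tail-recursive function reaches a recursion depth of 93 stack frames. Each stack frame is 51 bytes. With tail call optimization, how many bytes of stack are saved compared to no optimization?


Without TCO: 93 * 51 = 4743 bytes
With TCO: reuse 1 frame = 51 bytes
Savings = 4743 - 51 = 4692

4692


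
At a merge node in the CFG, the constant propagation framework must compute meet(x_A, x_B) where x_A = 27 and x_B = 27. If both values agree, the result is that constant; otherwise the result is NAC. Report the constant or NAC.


Meet operation: if both paths give the same constant, result is that constant; if they differ, result is NAC (not-a-constant).
Path A: 27, Path B: 27 -> equal
Result: constant -> 27

27


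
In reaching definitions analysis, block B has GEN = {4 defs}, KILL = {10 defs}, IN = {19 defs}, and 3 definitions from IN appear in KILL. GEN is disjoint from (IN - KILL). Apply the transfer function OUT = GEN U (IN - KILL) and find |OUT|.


IN - KILL: 19 - 3 = 16 surviving definitions
OUT = GEN + surviving = 4 + 16 = 20

20


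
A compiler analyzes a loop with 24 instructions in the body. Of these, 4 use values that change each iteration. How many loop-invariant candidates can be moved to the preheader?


Invariant candidates = total - loop-dependent
= 24 - 4 = 20

20


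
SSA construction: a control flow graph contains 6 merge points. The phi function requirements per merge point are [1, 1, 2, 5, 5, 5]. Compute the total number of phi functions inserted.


Total phi functions = sum of phi functions at each join node
= 1 + 1 + 2 + 5 + 5 + 5 = 19

19


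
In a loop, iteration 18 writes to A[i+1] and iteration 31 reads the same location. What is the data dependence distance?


Distance = read iteration - write iteration
= 31 - 18 = 13

13


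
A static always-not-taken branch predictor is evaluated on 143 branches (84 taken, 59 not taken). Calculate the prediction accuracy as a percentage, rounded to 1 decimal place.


Predictor: always-not-taken
Correct predictions = 59
Accuracy = 59 / 143 * 100 = 41.3%

41.3


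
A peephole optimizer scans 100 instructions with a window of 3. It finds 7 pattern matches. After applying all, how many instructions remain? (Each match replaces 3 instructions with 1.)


Each match removes 2 instructions.
Total removed = 7 * 2 = 14
Remaining = 100 - 14 = 86

86


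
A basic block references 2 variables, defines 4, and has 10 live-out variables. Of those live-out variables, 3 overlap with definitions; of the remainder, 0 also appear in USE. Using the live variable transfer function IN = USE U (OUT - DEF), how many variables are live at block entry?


OUT - DEF: 10 - 3 = 7
|IN| = |USE| + |OUT - DEF| - |USE ∩ (OUT - DEF)| = 2 + 7 - 0 = 9

9


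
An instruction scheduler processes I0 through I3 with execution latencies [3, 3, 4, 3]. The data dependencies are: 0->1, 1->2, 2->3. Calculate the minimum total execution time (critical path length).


Compute longest path through dependency graph: dist(Ik) = max over predecessors of dist + latency(Ik).
dist(I0) = latency 3 = 3
dist(I1) = dist(I0) + 3 = 3 + 3 = 6
dist(I2) = dist(I1) + 4 = 6 + 4 = 10
dist(I3) = dist(I2) + 3 = 10 + 3 = 13
Critical path = max dist = 13

13


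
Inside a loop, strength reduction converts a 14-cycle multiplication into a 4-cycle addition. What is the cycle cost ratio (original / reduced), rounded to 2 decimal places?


Ratio = mult_cost / add_cost = 14 / 4 = 3.5

3.5


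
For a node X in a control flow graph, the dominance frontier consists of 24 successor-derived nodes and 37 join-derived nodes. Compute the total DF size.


DF(X) = direct successor contributions + join point contributions
= 24 + 37 = 61

61


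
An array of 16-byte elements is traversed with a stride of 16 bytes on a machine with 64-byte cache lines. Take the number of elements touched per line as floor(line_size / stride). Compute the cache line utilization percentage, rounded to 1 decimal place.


Elements per cache line = floor(64 / 16) = 4
Bytes used = 4 * 16 = 64
Utilization = 64 / 64 * 100 = 100.0%

100.0


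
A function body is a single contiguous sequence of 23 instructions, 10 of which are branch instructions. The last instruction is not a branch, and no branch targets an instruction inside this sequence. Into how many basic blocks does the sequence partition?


With no in-sequence branch targets, the leaders are the first instruction plus the instruction after each branch.
Number of basic blocks = branches + 1
= 10 + 1 = 11

11


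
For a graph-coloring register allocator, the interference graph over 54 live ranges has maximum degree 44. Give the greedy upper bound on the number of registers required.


Greedy coloring never needs more than (max_degree + 1) colors: when coloring a vertex, at most max_degree neighbors are already colored.
Upper bound = 44 + 1 = 45

45


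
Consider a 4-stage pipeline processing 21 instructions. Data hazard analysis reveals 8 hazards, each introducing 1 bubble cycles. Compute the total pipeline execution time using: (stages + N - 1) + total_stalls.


Base cycles = 4 + 21 - 1 = 24
Total stalls = 8 * 1 = 8
Total = 24 + 8 = 32

32


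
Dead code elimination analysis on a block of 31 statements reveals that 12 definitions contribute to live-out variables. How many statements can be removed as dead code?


Dead code = total statements - live definitions
= 31 - 12 = 19

19


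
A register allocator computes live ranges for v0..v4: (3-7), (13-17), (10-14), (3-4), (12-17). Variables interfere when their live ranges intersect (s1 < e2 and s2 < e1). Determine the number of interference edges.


Check all pairs for overlapping intervals.
Two intervals (s1,e1) and (s2,e2) overlap if s1 < e2 and s2 < e1.
v0 (3-7) vs v1..v4: overlaps v3 -> 1
v1 (13-17) vs v2..v4: overlaps v2, v4 -> 2
v2 (10-14) vs v3..v4: overlaps v4 -> 1
v3 (3-4) vs v4: overlaps none -> 0
Total overlapping pairs = 1 + 2 + 1 + 0 = 4

4


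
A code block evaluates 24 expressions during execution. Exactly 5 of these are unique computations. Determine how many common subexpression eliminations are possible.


CSE count = total expressions - unique expressions
= 24 - 5 = 19

19


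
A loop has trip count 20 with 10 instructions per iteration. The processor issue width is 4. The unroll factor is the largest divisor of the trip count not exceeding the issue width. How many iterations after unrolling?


Largest divisor of 20 <= 4 is 4
New iterations = 20 / 4 = 5

5


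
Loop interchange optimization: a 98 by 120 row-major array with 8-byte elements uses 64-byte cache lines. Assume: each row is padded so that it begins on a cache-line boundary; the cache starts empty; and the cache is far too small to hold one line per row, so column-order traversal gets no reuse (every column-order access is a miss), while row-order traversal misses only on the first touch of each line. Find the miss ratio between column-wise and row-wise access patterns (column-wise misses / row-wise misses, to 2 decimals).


Each row occupies 120 * 8 = 960 bytes and starts on a line boundary, so it spans ceil(960 / 64) = 15 cache lines.
Row-major traversal misses (one per line touched): 98 * ceil(120 * 8 / 64) = 1470
Column-major traversal misses (no reuse, every access misses): 98 * 120 = 11760
Ratio = 11760 / 1470 = 8.0

8.0


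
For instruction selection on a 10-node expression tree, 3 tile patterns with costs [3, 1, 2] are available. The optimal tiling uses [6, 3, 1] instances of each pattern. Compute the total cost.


Total cost = sum(count_i * cost_i)
= 6*3 + 3*1 + 1*2
= 23

23


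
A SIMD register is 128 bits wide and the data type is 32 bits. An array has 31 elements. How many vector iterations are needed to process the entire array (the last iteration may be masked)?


Width = 128 / 32 = 4 elements per vector op
Iterations = ceil(31 / 4) = 8

8


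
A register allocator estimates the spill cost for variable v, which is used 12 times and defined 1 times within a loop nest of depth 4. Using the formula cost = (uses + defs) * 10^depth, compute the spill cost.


uses + defs = 12 + 1 = 13
10^4 = 10000
Spill cost = 13 * 10000 = 130000

130000


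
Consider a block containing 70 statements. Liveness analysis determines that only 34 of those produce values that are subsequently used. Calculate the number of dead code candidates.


Dead code = total statements - live definitions
= 70 - 34 = 36

36


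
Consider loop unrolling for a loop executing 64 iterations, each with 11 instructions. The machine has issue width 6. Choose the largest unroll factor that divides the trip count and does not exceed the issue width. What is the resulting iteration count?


Largest divisor of 64 <= 6 is 4
New iterations = 64 / 4 = 16

16


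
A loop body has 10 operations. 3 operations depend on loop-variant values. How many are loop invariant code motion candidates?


Invariant candidates = total - loop-dependent
= 10 - 3 = 7

7


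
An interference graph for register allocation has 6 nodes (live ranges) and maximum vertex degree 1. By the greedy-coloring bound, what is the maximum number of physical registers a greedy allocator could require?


Greedy coloring never needs more than (max_degree + 1) colors: when coloring a vertex, at most max_degree neighbors are already colored.
Upper bound = 1 + 1 = 2

2


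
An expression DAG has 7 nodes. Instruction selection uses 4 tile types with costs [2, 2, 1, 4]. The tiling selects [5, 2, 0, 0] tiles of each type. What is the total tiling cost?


Total cost = sum(count_i * cost_i)
= 5*2 + 2*2 + 0*1 + 0*4
= 14

14


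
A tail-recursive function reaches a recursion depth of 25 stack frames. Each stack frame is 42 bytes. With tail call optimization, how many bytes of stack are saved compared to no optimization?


Without TCO: 25 * 42 = 1050 bytes
With TCO: reuse 1 frame = 42 bytes
Savings = 1050 - 42 = 1008

1008


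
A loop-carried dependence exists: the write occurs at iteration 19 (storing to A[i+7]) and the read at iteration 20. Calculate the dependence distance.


Distance = read iteration - write iteration
= 20 - 19 = 1

1


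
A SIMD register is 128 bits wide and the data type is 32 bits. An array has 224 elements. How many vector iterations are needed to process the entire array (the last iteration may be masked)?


Width = 128 / 32 = 4 elements per vector op
Iterations = ceil(224 / 4) = 56

56


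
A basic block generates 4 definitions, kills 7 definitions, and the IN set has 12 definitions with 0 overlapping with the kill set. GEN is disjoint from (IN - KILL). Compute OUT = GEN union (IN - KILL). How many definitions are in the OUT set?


IN - KILL: 12 - 0 = 12 surviving definitions
OUT = GEN + surviving = 4 + 12 = 16

16


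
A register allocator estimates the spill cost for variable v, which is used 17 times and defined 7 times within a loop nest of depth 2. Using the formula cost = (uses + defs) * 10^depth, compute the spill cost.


uses + defs = 17 + 7 = 24
10^2 = 100
Spill cost = 24 * 100 = 2400

2400


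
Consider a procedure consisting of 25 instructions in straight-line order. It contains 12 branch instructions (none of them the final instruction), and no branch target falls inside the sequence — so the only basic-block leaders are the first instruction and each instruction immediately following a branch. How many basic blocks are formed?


With no in-sequence branch targets, the leaders are the first instruction plus the instruction after each branch.
Number of basic blocks = branches + 1
= 12 + 1 = 13

13


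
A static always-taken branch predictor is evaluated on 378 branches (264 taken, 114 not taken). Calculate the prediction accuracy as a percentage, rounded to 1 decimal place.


Predictor: always-taken
Correct predictions = 264
Accuracy = 264 / 378 * 100 = 69.8%

69.8


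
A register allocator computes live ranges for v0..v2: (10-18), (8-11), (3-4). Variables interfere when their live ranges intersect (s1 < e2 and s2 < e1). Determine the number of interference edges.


Check all pairs for overlapping intervals.
Two intervals (s1,e1) and (s2,e2) overlap if s1 < e2 and s2 < e1.
v0 (10-18) vs v1..v2: overlaps v1 -> 1
v1 (8-11) vs v2: overlaps none -> 0
Total overlapping pairs = 1 + 0 = 1

1


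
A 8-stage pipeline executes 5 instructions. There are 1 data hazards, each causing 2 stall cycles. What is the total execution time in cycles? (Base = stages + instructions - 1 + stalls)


Base cycles = 8 + 5 - 1 = 12
Total stalls = 1 * 2 = 2
Total = 12 + 2 = 14

14


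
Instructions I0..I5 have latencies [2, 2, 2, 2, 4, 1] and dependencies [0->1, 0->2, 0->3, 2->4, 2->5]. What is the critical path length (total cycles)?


Compute longest path through dependency graph: dist(Ik) = max over predecessors of dist + latency(Ik).
dist(I0) = latency 2 = 2
dist(I1) = dist(I0) + 2 = 2 + 2 = 4
dist(I2) = dist(I0) + 2 = 2 + 2 = 4
dist(I3) = dist(I0) + 2 = 2 + 2 = 4
dist(I4) = dist(I2) + 4 = 4 + 4 = 8
dist(I5) = dist(I2) + 1 = 4 + 1 = 5
Critical path = max dist = 8

8


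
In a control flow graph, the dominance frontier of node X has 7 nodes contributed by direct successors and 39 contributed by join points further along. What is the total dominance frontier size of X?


DF(X) = direct successor contributions + join point contributions
= 7 + 39 = 46

46


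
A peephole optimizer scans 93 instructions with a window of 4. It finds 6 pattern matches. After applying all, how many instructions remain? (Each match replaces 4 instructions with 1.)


Each match removes 3 instructions.
Total removed = 6 * 3 = 18
Remaining = 93 - 18 = 75

75


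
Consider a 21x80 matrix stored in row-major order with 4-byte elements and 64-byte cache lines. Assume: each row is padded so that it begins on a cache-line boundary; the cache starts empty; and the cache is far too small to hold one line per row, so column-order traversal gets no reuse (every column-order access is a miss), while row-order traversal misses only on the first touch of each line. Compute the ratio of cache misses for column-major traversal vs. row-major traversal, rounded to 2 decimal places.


Each row occupies 80 * 4 = 320 bytes and starts on a line boundary, so it spans ceil(320 / 64) = 5 cache lines.
Row-major traversal misses (one per line touched): 21 * ceil(80 * 4 / 64) = 105
Column-major traversal misses (no reuse, every access misses): 21 * 80 = 1680
Ratio = 1680 / 105 = 16.0

16.0


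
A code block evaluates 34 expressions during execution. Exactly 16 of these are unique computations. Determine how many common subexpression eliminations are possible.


CSE count = total expressions - unique expressions
= 34 - 16 = 18

18


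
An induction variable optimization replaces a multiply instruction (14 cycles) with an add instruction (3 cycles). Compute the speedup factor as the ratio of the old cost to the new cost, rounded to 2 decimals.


Ratio = mult_cost / add_cost = 14 / 3 = 4.67

4.67


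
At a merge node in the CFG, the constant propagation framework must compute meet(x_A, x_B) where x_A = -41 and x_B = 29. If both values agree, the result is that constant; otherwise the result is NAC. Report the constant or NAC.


Meet operation: if both paths give the same constant, result is that constant; if they differ, result is NAC (not-a-constant).
Path A: -41, Path B: 29 -> differ
Result: not-a-constant -> NAC

NAC


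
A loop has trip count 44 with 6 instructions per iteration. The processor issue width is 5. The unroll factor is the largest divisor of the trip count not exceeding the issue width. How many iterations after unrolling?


Largest divisor of 44 <= 5 is 4
New iterations = 44 / 4 = 11

11


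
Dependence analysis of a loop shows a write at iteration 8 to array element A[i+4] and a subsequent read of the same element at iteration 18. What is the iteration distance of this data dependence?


Distance = read iteration - write iteration
= 18 - 8 = 10

10


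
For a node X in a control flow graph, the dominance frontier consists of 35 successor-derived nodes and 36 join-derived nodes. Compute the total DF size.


DF(X) = direct successor contributions + join point contributions
= 35 + 36 = 71

71


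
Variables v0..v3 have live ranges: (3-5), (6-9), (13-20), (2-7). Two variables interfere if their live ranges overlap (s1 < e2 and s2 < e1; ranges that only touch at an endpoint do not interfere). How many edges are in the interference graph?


Check all pairs for overlapping intervals.
Two intervals (s1,e1) and (s2,e2) overlap if s1 < e2 and s2 < e1.
v0 (3-5) vs v1..v3: overlaps v3 -> 1
v1 (6-9) vs v2..v3: overlaps v3 -> 1
v2 (13-20) vs v3: overlaps none -> 0
Total overlapping pairs = 1 + 1 + 0 = 2

2


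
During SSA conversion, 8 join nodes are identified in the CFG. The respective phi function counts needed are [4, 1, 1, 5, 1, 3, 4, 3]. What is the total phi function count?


Total phi functions = sum of phi functions at each join node
= 4 + 1 + 1 + 5 + 1 + 3 + 4 + 3 = 22

22


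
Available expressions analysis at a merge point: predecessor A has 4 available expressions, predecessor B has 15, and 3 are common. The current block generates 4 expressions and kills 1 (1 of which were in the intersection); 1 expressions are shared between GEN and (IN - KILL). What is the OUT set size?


IN = intersection of predecessors = 3
IN - KILL = 3 - 1 = 2
|OUT| = |GEN| + |IN - KILL| - |GEN ∩ (IN - KILL)| = 4 + 2 - 1 = 5

5


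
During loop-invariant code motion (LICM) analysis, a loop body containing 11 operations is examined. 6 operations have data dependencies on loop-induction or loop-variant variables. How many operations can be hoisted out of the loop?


Invariant candidates = total - loop-dependent
= 11 - 6 = 5

5


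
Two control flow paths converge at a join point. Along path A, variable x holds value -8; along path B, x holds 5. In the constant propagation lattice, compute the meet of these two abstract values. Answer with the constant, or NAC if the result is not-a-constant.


Meet operation: if both paths give the same constant, result is that constant; if they differ, result is NAC (not-a-constant).
Path A: -8, Path B: 5 -> differ
Result: not-a-constant -> NAC

NAC
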